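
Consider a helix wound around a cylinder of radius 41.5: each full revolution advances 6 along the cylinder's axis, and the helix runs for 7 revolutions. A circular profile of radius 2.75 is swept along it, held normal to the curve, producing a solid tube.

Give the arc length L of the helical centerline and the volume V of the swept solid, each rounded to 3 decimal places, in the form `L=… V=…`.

L=1825.748 V=43376.670

2πR = 2π·41.5 = 260.752190
per-turn = √(260.752190² + 6²) = √(67991.7047 + 36) = √68027.7047 = 260.821212
L = 7 × 260.821212 = 1825.748485
V = π·2.75² × L = 23.758294 × 1825.748485 = 43376.670090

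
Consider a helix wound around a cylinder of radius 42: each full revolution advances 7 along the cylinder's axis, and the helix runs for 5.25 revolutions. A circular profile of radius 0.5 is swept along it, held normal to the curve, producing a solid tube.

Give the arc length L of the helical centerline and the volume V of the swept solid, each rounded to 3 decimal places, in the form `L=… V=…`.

L=1385.930 V=1088.507

2πR = 2π·42 = 263.893783
per-turn = √(263.893783² + 7²) = √(69639.9287 + 49) = √69688.9287 = 263.986607
L = 5.25 × 263.986607 = 1385.929687
V = π·0.5² × L = 0.785398 × 1385.929687 = 1088.506630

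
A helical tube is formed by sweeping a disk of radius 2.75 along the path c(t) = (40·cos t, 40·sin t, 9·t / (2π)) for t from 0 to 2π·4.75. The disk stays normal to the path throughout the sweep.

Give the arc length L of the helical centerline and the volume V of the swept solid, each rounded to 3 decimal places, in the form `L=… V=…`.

L=1194.570 V=28380.955

2πR = 2π·40 = 251.327412
per-turn = √(251.327412² + 9²) = √(63165.4682 + 81) = √63246.4682 = 251.488505
L = 4.75 × 251.488505 = 1194.570399
V = π·2.75² × L = 23.758294 × 1194.570399 = 28380.955271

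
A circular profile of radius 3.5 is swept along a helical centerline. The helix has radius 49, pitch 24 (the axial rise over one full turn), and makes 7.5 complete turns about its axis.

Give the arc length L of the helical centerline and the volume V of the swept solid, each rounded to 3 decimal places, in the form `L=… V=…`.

2πR = 2π·49 = 307.876080
per-turn = √(307.876080² + 24²) = √(94787.6807 + 576) = √95363.6807 = 308.810105
L = 7.5 × 308.810105 = 2316.075784
V = π·3.5² × L = 38.484510 × 2316.075784 = 89133.041688

L=2316.076 V=89133.042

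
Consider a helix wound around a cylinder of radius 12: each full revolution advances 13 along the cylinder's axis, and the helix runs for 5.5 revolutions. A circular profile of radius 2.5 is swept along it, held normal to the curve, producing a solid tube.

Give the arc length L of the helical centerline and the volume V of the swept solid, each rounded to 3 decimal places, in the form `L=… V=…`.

L=420.809 V=8262.566

2πR = 2π·12 = 75.398224
per-turn = √(75.398224² + 13²) = √(5684.8921 + 169) = √5853.8921 = 76.510732
L = 5.5 × 76.510732 = 420.809027
V = π·2.5² × L = 19.634954 × 420.809027 = 8262.565921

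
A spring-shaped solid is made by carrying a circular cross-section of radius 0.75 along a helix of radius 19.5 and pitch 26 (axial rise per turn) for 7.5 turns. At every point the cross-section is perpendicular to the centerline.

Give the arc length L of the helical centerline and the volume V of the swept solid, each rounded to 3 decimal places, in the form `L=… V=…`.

L=939.378 V=1660.018

2πR = 2π·19.5 = 122.522113
per-turn = √(122.522113² + 26²) = √(15011.6683 + 676) = √15687.6683 = 125.250422
L = 7.5 × 125.250422 = 939.378167
V = π·0.75² × L = 1.767146 × 939.378167 = 1660.018247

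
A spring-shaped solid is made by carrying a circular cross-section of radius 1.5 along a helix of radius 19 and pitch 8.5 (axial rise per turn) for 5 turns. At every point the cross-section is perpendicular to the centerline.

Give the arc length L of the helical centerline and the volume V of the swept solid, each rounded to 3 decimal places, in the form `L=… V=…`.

2πR = 2π·19 = 119.380521
per-turn = √(119.380521² + 8.5²) = √(14251.7088 + 72.25) = √14323.9588 = 119.682742
L = 5 × 119.682742 = 598.413710
V = π·1.5² × L = 7.068583 × 598.413710 = 4229.937262

L=598.414 V=4229.937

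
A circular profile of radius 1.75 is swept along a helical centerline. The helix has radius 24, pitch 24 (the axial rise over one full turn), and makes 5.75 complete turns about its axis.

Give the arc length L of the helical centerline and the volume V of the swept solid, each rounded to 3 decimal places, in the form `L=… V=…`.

2πR = 2π·24 = 150.796447
per-turn = √(150.796447² + 24²) = √(22739.5685 + 576) = √23315.5685 = 152.694363
L = 5.75 × 152.694363 = 877.992588
V = π·1.75² × L = 9.621128 × 877.992588 = 8447.278636

L=877.993 V=8447.279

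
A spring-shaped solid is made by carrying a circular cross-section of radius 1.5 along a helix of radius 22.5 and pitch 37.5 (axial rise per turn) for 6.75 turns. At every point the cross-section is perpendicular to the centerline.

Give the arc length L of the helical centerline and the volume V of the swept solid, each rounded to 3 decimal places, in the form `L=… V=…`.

L=987.260 V=6978.529

2πR = 2π·22.5 = 141.371669
per-turn = √(141.371669² + 37.5²) = √(19985.9489 + 1406.25) = √21392.1989 = 146.260722
L = 6.75 × 146.260722 = 987.259876
V = π·1.5² × L = 7.068583 × 987.259876 = 6978.528841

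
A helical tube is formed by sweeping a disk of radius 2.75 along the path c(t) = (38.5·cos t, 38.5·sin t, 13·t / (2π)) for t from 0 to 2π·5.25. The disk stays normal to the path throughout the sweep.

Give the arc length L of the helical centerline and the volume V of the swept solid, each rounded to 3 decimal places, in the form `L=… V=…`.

2πR = 2π·38.5 = 241.902634
per-turn = √(241.902634² + 13²) = √(58516.8845 + 169) = √58685.8845 = 242.251697
L = 5.25 × 242.251697 = 1271.821407
V = π·2.75² × L = 23.758294 × 1271.821407 = 30216.307467

L=1271.821 V=30216.307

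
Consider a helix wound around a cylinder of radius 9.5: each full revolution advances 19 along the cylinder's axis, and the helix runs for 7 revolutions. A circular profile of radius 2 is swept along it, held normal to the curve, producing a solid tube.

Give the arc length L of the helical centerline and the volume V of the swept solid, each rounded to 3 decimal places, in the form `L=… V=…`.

L=438.489 V=5510.213

2πR = 2π·9.5 = 59.690260
per-turn = √(59.690260² + 19²) = √(3562.9272 + 361) = √3923.9272 = 62.641258
L = 7 × 62.641258 = 438.488805
V = π·2² × L = 12.566371 × 438.488805 = 5510.212836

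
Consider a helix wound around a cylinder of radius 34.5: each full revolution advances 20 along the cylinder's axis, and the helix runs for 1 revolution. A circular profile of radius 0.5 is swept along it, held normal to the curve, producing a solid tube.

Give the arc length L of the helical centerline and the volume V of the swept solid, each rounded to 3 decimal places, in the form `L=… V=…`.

2πR = 2π·34.5 = 216.769893
per-turn = √(216.769893² + 20²) = √(46989.1866 + 400) = √47389.1866 = 217.690575
L = 1 × 217.690575 = 217.690575
V = π·0.5² × L = 0.785398 × 217.690575 = 170.973778

L=217.691 V=170.974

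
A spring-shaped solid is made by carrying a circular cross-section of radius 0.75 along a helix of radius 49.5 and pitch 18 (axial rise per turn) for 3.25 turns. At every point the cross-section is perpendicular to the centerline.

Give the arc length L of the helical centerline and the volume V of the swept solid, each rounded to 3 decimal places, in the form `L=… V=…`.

L=1012.499 V=1789.233

2πR = 2π·49.5 = 311.017673
per-turn = √(311.017673² + 18²) = √(96731.9927 + 324) = √97055.9927 = 311.538108
L = 3.25 × 311.538108 = 1012.498851
V = π·0.75² × L = 1.767146 × 1012.498851 = 1789.233161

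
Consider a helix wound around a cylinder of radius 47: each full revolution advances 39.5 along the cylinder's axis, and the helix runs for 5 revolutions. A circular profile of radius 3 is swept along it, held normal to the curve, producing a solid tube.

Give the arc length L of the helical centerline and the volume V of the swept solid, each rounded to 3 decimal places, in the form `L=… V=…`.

L=1489.699 V=42120.235

2πR = 2π·47 = 295.309709
per-turn = √(295.309709² + 39.5²) = √(87207.8245 + 1560.25) = √88768.0745 = 297.939716
L = 5 × 297.939716 = 1489.698581
V = π·3² × L = 28.274334 × 1489.698581 = 42120.235063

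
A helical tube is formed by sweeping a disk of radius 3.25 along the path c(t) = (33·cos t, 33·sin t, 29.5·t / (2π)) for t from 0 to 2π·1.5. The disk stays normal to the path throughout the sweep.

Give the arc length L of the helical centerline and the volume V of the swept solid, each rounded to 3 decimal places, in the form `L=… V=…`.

2πR = 2π·33 = 207.345115
per-turn = √(207.345115² + 29.5²) = √(42991.9968 + 870.25) = √43862.2468 = 209.433156
L = 1.5 × 209.433156 = 314.149734
V = π·3.25² × L = 33.183072 × 314.149734 = 10424.453362

L=314.150 V=10424.453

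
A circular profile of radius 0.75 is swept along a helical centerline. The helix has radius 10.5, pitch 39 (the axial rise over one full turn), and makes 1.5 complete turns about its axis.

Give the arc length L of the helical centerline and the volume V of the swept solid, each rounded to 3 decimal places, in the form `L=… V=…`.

2πR = 2π·10.5 = 65.973446
per-turn = √(65.973446² + 39²) = √(4352.4955 + 1521) = √5873.4955 = 76.638734
L = 1.5 × 76.638734 = 114.958101
V = π·0.75² × L = 1.767146 × 114.958101 = 203.147733

L=114.958 V=203.148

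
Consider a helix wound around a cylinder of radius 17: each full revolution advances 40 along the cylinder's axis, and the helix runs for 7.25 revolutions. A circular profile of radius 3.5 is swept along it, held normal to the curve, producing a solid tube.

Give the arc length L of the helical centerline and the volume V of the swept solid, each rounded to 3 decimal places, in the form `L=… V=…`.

L=826.922 V=31823.673

2πR = 2π·17 = 106.814150
per-turn = √(106.814150² + 40²) = √(11409.2627 + 1600) = √13009.2627 = 114.058155
L = 7.25 × 114.058155 = 826.921623
V = π·3.5² × L = 38.484510 × 826.921623 = 31823.673462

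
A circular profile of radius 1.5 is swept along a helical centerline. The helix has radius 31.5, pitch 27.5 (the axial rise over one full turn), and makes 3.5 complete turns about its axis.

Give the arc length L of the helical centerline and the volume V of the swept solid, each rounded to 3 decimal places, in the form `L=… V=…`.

L=699.376 V=4943.597

2πR = 2π·31.5 = 197.920337
per-turn = √(197.920337² + 27.5²) = √(39172.4599 + 756.25) = √39928.7099 = 199.821695
L = 3.5 × 199.821695 = 699.375933
V = π·1.5² × L = 7.068583 × 699.375933 = 4943.597161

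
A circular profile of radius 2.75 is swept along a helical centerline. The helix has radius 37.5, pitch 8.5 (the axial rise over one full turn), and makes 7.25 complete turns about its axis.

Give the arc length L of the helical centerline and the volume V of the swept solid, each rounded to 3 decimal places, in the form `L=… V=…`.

2πR = 2π·37.5 = 235.619449
per-turn = √(235.619449² + 8.5²) = √(55516.5248 + 72.25) = √55588.7748 = 235.772718
L = 7.25 × 235.772718 = 1709.352209
V = π·2.75² × L = 23.758294 × 1709.352209 = 40611.293079

L=1709.352 V=40611.293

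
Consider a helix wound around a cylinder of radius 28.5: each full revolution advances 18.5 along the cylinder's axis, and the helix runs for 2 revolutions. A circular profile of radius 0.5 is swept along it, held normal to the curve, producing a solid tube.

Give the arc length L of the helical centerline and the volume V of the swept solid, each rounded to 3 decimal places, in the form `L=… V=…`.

2πR = 2π·28.5 = 179.070781
per-turn = √(179.070781² + 18.5²) = √(32066.3447 + 342.25) = √32408.5947 = 180.023873
L = 2 × 180.023873 = 360.047745
V = π·0.5² × L = 0.785398 × 360.047745 = 282.780838

L=360.048 V=282.781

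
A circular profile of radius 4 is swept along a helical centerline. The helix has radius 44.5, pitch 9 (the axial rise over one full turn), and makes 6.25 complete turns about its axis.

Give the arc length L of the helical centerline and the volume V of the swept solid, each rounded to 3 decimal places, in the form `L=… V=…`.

L=1748.416 V=87884.973

2πR = 2π·44.5 = 279.601746
per-turn = √(279.601746² + 9²) = √(78177.1365 + 81) = √78258.1365 = 279.746558
L = 6.25 × 279.746558 = 1748.415985
V = π·4² × L = 50.265482 × 1748.415985 = 87884.973007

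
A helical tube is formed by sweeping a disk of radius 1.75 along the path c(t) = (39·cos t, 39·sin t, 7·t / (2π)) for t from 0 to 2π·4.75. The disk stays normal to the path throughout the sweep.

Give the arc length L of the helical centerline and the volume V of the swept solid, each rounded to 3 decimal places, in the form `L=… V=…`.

2πR = 2π·39 = 245.044227
per-turn = √(245.044227² + 7²) = √(60046.6732 + 49) = √60095.6732 = 245.144189
L = 4.75 × 245.144189 = 1164.434896
V = π·1.75² × L = 9.621128 × 1164.434896 = 11203.176598

L=1164.435 V=11203.177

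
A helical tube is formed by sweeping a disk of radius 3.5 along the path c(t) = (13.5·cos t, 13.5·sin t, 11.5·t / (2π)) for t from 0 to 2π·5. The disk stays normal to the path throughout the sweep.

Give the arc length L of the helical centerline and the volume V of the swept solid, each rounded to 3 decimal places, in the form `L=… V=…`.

L=427.995 V=16471.181

2πR = 2π·13.5 = 84.823002
per-turn = √(84.823002² + 11.5²) = √(7194.9416 + 132.25) = √7327.1916 = 85.599016
L = 5 × 85.599016 = 427.995082
V = π·3.5² × L = 38.484510 × 427.995082 = 16471.181016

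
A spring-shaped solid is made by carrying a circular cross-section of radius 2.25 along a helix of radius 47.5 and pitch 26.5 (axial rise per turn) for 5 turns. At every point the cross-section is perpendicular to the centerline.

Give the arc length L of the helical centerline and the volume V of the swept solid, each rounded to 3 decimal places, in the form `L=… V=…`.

2πR = 2π·47.5 = 298.451302
per-turn = √(298.451302² + 26.5²) = √(89073.1797 + 702.25) = √89775.4297 = 299.625482
L = 5 × 299.625482 = 1498.127412
V = π·2.25² × L = 15.904313 × 1498.127412 = 23826.686990

L=1498.127 V=23826.687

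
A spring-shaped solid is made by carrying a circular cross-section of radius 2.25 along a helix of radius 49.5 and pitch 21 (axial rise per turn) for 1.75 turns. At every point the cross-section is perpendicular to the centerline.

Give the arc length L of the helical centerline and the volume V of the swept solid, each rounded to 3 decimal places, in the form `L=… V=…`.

2πR = 2π·49.5 = 311.017673
per-turn = √(311.017673² + 21²) = √(96731.9927 + 441) = √97172.9927 = 311.725829
L = 1.75 × 311.725829 = 545.520202
V = π·2.25² × L = 15.904313 × 545.520202 = 8676.123928

L=545.520 V=8676.124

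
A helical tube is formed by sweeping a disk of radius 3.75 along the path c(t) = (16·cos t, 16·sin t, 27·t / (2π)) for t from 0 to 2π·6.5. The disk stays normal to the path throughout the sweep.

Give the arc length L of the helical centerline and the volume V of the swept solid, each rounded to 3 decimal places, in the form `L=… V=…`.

L=676.608 V=29891.640

2πR = 2π·16 = 100.530965
per-turn = √(100.530965² + 27²) = √(10106.4749 + 729) = √10835.4749 = 104.093587
L = 6.5 × 104.093587 = 676.608317
V = π·3.75² × L = 44.178647 × 676.608317 = 29891.639791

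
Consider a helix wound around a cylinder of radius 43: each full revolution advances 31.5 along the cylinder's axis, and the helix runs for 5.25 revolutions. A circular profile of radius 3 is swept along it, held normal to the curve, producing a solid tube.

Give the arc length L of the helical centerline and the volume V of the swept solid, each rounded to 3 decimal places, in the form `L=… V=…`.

L=1428.037 V=40376.798

2πR = 2π·43 = 270.176968
per-turn = √(270.176968² + 31.5²) = √(72995.5942 + 992.25) = √73987.8442 = 272.007066
L = 5.25 × 272.007066 = 1428.037098
V = π·3² × L = 28.274334 × 1428.037098 = 40376.797716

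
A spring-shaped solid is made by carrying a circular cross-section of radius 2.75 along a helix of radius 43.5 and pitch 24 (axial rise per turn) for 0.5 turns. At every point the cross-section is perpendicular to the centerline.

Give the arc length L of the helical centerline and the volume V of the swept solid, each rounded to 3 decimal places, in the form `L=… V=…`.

L=137.185 V=3259.285

2πR = 2π·43.5 = 273.318561
per-turn = √(273.318561² + 24²) = √(74703.0357 + 576) = √75279.0357 = 274.370253
L = 0.5 × 274.370253 = 137.185126
V = π·2.75² × L = 23.758294 × 137.185126 = 3259.284628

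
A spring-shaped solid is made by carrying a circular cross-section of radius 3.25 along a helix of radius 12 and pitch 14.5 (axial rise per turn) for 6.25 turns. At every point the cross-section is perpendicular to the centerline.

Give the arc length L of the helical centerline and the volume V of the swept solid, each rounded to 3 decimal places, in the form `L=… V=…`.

L=479.874 V=15923.691

2πR = 2π·12 = 75.398224
per-turn = √(75.398224² + 14.5²) = √(5684.8921 + 210.25) = √5895.1421 = 76.779829
L = 6.25 × 76.779829 = 479.873931
V = π·3.25² × L = 33.183072 × 479.873931 = 15923.691397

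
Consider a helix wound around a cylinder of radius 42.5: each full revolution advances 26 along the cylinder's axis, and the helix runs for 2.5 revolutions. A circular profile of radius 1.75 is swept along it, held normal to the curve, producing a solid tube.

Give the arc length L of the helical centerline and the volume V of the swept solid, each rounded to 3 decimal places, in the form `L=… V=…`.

L=670.745 V=6453.327

2πR = 2π·42.5 = 267.035376
per-turn = √(267.035376² + 26²) = √(71307.8918 + 676) = √71983.8918 = 268.298140
L = 2.5 × 268.298140 = 670.745349
V = π·1.75² × L = 9.621128 × 670.745349 = 6453.326528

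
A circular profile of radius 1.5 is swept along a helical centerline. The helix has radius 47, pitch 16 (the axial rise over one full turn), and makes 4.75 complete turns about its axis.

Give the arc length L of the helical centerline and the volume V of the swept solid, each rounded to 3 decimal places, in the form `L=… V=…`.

L=1404.778 V=9929.794

2πR = 2π·47 = 295.309709
per-turn = √(295.309709² + 16²) = √(87207.8245 + 256) = √87463.8245 = 295.742835
L = 4.75 × 295.742835 = 1404.778467
V = π·1.5² × L = 7.068583 × 1404.778467 = 9929.793848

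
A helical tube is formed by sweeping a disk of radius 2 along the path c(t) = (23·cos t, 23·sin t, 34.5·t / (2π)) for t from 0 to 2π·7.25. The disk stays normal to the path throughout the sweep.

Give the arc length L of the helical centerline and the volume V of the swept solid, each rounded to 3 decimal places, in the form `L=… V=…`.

L=1077.164 V=13536.041

2πR = 2π·23 = 144.513262
per-turn = √(144.513262² + 34.5²) = √(20884.0829 + 1190.25) = √22074.3329 = 148.574335
L = 7.25 × 148.574335 = 1077.163926
V = π·2² × L = 12.566371 × 1077.163926 = 13536.041108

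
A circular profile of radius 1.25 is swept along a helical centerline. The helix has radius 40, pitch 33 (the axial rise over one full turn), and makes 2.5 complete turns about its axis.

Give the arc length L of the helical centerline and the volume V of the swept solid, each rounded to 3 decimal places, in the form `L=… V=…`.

L=633.712 V=3110.725

2πR = 2π·40 = 251.327412
per-turn = √(251.327412² + 33²) = √(63165.4682 + 1089) = √64254.4682 = 253.484651
L = 2.5 × 253.484651 = 633.711627
V = π·1.25² × L = 4.908739 × 633.711627 = 3110.724674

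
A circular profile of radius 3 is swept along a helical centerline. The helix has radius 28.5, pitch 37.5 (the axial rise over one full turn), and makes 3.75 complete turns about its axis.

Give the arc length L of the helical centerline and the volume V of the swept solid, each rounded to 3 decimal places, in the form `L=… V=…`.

2πR = 2π·28.5 = 179.070781
per-turn = √(179.070781² + 37.5²) = √(32066.3447 + 1406.25) = √33472.5947 = 182.955171
L = 3.75 × 182.955171 = 686.081892
V = π·3² × L = 28.274334 × 686.081892 = 19398.508494

L=686.082 V=19398.508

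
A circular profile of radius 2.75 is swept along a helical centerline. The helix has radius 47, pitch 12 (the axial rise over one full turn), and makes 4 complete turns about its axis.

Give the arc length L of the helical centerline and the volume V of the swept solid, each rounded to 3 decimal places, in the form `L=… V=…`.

L=1182.214 V=28087.381

2πR = 2π·47 = 295.309709
per-turn = √(295.309709² + 12²) = √(87207.8245 + 144) = √87351.8245 = 295.553421
L = 4 × 295.553421 = 1182.213683
V = π·2.75² × L = 23.758294 × 1182.213683 = 28087.380770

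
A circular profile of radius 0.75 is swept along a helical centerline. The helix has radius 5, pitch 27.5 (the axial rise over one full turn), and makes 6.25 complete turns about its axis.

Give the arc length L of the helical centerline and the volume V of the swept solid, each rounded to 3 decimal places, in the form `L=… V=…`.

2πR = 2π·5 = 31.415927
per-turn = √(31.415927² + 27.5²) = √(986.9604 + 756.25) = √1743.2104 = 41.751772
L = 6.25 × 41.751772 = 260.948573
V = π·0.75² × L = 1.767146 × 260.948573 = 461.134193

L=260.949 V=461.134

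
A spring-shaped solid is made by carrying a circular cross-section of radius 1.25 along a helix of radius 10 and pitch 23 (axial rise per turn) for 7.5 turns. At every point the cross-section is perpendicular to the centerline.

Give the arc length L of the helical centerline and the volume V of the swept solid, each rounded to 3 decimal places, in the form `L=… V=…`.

L=501.819 V=2463.298

2πR = 2π·10 = 62.831853
per-turn = √(62.831853² + 23²) = √(3947.8418 + 529) = √4476.8418 = 66.909205
L = 7.5 × 66.909205 = 501.819040
V = π·1.25² × L = 4.908739 × 501.819040 = 2463.298453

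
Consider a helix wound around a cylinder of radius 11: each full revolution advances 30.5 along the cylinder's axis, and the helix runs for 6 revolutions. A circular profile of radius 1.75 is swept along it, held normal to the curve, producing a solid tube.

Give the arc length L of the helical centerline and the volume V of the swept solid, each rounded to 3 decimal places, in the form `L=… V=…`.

L=453.274 V=4361.003

2πR = 2π·11 = 69.115038
per-turn = √(69.115038² + 30.5²) = √(4776.8885 + 930.25) = √5707.1385 = 75.545606
L = 6 × 75.545606 = 453.273634
V = π·1.75² × L = 9.621128 × 453.273634 = 4361.003424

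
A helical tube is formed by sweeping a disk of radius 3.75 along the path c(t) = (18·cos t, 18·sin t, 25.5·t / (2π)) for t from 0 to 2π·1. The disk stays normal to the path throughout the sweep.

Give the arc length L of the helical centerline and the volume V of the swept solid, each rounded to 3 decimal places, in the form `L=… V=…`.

2πR = 2π·18 = 113.097336
per-turn = √(113.097336² + 25.5²) = √(12791.0073 + 650.25) = √13441.2573 = 115.936436
L = 1 × 115.936436 = 115.936436
V = π·3.75² × L = 44.178647 × 115.936436 = 5121.914866

L=115.936 V=5121.915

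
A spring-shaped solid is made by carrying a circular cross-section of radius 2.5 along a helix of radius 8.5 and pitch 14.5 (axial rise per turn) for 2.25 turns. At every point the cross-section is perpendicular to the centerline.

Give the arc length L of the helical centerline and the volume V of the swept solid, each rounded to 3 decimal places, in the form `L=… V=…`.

2πR = 2π·8.5 = 53.407075
per-turn = √(53.407075² + 14.5²) = √(2852.3157 + 210.25) = √3062.5657 = 55.340452
L = 2.25 × 55.340452 = 124.516018
V = π·2.5² × L = 19.634954 × 124.516018 = 2444.866294

L=124.516 V=2444.866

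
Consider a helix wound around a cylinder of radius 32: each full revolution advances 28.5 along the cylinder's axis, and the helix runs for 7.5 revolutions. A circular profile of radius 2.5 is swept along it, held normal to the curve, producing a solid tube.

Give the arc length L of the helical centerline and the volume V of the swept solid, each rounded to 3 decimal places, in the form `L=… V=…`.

2πR = 2π·32 = 201.061930
per-turn = √(201.061930² + 28.5²) = √(40425.8996 + 812.25) = √41238.1496 = 203.071784
L = 7.5 × 203.071784 = 1523.038383
V = π·2.5² × L = 19.634954 × 1523.038383 = 29904.788723

L=1523.038 V=29904.789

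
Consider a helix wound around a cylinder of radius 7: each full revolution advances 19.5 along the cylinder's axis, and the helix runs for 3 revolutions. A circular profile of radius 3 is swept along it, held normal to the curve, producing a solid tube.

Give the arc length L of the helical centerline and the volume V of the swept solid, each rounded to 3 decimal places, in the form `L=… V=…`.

L=144.334 V=4080.941

2πR = 2π·7 = 43.982297
per-turn = √(43.982297² + 19.5²) = √(1934.4425 + 380.25) = √2314.6925 = 48.111251
L = 3 × 48.111251 = 144.333753
V = π·3² × L = 28.274334 × 144.333753 = 4080.940714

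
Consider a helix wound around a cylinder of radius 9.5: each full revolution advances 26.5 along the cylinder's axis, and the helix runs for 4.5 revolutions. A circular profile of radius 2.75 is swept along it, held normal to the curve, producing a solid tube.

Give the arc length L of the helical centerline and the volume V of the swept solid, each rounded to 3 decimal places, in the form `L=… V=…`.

L=293.887 V=6982.265

2πR = 2π·9.5 = 59.690260
per-turn = √(59.690260² + 26.5²) = √(3562.9272 + 702.25) = √4265.1772 = 65.308324
L = 4.5 × 65.308324 = 293.887458
V = π·2.75² × L = 23.758294 × 293.887458 = 6982.264764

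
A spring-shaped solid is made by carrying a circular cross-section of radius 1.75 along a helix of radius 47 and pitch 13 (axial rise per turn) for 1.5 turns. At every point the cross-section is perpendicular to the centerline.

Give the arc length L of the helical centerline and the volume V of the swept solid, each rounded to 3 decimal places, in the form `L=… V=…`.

L=443.394 V=4265.946

2πR = 2π·47 = 295.309709
per-turn = √(295.309709² + 13²) = √(87207.8245 + 169) = √87376.8245 = 295.595711
L = 1.5 × 295.595711 = 443.393567
V = π·1.75² × L = 9.621128 × 443.393567 = 4265.946040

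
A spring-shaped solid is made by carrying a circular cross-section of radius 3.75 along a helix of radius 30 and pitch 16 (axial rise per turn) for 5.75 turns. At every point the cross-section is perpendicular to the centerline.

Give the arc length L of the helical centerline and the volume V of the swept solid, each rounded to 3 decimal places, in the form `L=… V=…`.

L=1087.747 V=48055.193

2πR = 2π·30 = 188.495559
per-turn = √(188.495559² + 16²) = √(35530.5758 + 256) = √35786.5758 = 189.173402
L = 5.75 × 189.173402 = 1087.747059
V = π·3.75² × L = 44.178647 × 1087.747059 = 48055.192998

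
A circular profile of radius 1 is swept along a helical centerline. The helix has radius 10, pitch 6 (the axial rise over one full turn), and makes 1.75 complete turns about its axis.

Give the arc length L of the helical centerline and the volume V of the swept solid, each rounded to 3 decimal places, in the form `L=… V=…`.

L=110.456 V=347.008

2πR = 2π·10 = 62.831853
per-turn = √(62.831853² + 6²) = √(3947.8418 + 36) = √3983.8418 = 63.117682
L = 1.75 × 63.117682 = 110.455943
V = π·1² × L = 3.141593 × 110.455943 = 347.007580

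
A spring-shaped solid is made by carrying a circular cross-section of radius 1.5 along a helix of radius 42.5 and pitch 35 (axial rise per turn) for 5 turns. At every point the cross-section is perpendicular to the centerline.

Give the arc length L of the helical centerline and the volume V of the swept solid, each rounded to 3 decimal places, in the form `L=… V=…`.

L=1346.597 V=9518.530

2πR = 2π·42.5 = 267.035376
per-turn = √(267.035376² + 35²) = √(71307.8918 + 1225) = √72532.8918 = 269.319312
L = 5 × 269.319312 = 1346.596560
V = π·1.5² × L = 7.068583 × 1346.596560 = 9518.530184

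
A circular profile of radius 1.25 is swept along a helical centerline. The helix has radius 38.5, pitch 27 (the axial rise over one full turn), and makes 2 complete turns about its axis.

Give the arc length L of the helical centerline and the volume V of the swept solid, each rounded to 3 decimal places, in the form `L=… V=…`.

2πR = 2π·38.5 = 241.902634
per-turn = √(241.902634² + 27²) = √(58516.8845 + 729) = √59245.8845 = 243.404775
L = 2 × 243.404775 = 486.809550
V = π·1.25² × L = 4.908739 × 486.809550 = 2389.620791

L=486.810 V=2389.621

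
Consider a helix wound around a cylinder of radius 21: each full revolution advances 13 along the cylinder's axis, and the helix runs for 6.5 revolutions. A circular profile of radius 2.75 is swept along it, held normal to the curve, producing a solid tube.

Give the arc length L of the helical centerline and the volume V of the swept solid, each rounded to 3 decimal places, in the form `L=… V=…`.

2πR = 2π·21 = 131.946891
per-turn = √(131.946891² + 13²) = √(17409.9822 + 169) = √17578.9822 = 132.585754
L = 6.5 × 132.585754 = 861.807401
V = π·2.75² × L = 23.758294 × 861.807401 = 20475.073986

L=861.807 V=20475.074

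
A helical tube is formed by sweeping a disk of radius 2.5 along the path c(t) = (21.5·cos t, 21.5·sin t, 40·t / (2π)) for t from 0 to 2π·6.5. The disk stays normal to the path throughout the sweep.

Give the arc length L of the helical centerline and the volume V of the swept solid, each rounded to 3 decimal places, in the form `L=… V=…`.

2πR = 2π·21.5 = 135.088484
per-turn = √(135.088484² + 40²) = √(18248.8985 + 1600) = √19848.8985 = 140.886119
L = 6.5 × 140.886119 = 915.759774
V = π·2.5² × L = 19.634954 × 915.759774 = 17980.901110

L=915.760 V=17980.901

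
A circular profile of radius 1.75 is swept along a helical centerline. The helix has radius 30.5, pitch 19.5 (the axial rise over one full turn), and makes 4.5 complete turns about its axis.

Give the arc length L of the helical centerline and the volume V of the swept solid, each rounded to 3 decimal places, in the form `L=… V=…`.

2πR = 2π·30.5 = 191.637152
per-turn = √(191.637152² + 19.5²) = √(36724.7980 + 380.25) = √37105.0480 = 192.626706
L = 4.5 × 192.626706 = 866.820178
V = π·1.75² × L = 9.621128 × 866.820178 = 8339.787456

L=866.820 V=8339.787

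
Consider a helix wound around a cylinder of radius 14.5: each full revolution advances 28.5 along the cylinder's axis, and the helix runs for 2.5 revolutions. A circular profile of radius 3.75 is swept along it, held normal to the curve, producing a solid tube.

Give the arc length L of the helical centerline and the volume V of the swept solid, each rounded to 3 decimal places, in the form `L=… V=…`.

L=238.650 V=10543.220

2πR = 2π·14.5 = 91.106187
per-turn = √(91.106187² + 28.5²) = √(8300.3373 + 812.25) = √9112.5873 = 95.459873
L = 2.5 × 95.459873 = 238.649682
V = π·3.75² × L = 44.178647 × 238.649682 = 10543.219976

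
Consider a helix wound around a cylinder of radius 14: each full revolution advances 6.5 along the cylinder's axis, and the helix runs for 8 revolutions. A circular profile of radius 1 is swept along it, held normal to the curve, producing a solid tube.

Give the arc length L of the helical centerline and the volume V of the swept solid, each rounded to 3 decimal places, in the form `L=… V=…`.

L=705.635 V=2216.819

2πR = 2π·14 = 87.964594
per-turn = √(87.964594² + 6.5²) = √(7737.7699 + 42.25) = √7780.0199 = 88.204421
L = 8 × 88.204421 = 705.635366
V = π·1² × L = 3.141593 × 705.635366 = 2216.818883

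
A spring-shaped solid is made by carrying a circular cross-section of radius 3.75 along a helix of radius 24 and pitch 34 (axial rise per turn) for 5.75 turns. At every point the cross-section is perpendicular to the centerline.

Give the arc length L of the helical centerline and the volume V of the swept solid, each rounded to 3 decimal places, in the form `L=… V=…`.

2πR = 2π·24 = 150.796447
per-turn = √(150.796447² + 34²) = √(22739.5685 + 1156) = √23895.5685 = 154.581915
L = 5.75 × 154.581915 = 888.846013
V = π·3.75² × L = 44.178647 × 888.846013 = 39268.013972

L=888.846 V=39268.014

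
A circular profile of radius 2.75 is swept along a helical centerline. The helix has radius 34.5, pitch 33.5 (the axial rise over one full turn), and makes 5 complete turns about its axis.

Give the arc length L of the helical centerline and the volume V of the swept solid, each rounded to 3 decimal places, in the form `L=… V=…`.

L=1096.716 V=26056.101

2πR = 2π·34.5 = 216.769893
per-turn = √(216.769893² + 33.5²) = √(46989.1866 + 1122.25) = √48111.4366 = 219.343194
L = 5 × 219.343194 = 1096.715968
V = π·2.75² × L = 23.758294 × 1096.715968 = 26056.100881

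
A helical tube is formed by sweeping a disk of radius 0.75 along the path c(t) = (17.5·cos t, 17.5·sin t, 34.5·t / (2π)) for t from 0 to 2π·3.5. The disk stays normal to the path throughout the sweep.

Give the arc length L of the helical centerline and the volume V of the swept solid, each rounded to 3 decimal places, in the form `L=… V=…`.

2πR = 2π·17.5 = 109.955743
per-turn = √(109.955743² + 34.5²) = √(12090.2654 + 1190.25) = √13280.5154 = 115.241118
L = 3.5 × 115.241118 = 403.343915
V = π·0.75² × L = 1.767146 × 403.343915 = 712.767532

L=403.344 V=712.768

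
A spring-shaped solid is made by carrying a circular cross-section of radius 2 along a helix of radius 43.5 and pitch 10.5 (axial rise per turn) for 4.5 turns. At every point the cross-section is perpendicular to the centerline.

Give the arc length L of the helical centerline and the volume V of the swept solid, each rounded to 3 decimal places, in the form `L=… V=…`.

L=1230.841 V=15467.201

2πR = 2π·43.5 = 273.318561
per-turn = √(273.318561² + 10.5²) = √(74703.0357 + 110.25) = √74813.2857 = 273.520174
L = 4.5 × 273.520174 = 1230.840784
V = π·2² × L = 12.566371 × 1230.840784 = 15467.201460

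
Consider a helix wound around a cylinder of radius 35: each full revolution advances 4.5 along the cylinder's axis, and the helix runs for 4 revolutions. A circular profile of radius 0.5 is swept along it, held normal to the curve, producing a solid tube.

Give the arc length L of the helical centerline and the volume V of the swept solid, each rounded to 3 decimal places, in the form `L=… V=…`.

2πR = 2π·35 = 219.911486
per-turn = √(219.911486² + 4.5²) = √(48361.0616 + 20.25) = √48381.3116 = 219.957522
L = 4 × 219.957522 = 879.830089
V = π·0.5² × L = 0.785398 × 879.830089 = 691.016936

L=879.830 V=691.017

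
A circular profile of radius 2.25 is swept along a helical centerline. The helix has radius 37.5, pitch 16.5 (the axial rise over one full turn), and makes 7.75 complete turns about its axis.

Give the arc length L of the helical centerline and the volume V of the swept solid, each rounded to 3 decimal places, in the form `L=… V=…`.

L=1830.523 V=29113.205

2πR = 2π·37.5 = 235.619449
per-turn = √(235.619449² + 16.5²) = √(55516.5248 + 272.25) = √55788.7748 = 236.196475
L = 7.75 × 236.196475 = 1830.522680
V = π·2.25² × L = 15.904313 × 1830.522680 = 29113.205314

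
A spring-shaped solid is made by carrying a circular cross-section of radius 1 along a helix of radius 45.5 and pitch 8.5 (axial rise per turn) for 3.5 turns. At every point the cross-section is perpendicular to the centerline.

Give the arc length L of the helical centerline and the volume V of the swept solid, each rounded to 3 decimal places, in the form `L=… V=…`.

L=1001.039 V=3144.858

2πR = 2π·45.5 = 285.884931
per-turn = √(285.884931² + 8.5²) = √(81730.1940 + 72.25) = √81802.4440 = 286.011266
L = 3.5 × 286.011266 = 1001.039430
V = π·1² × L = 3.141593 × 1001.039430 = 3144.858118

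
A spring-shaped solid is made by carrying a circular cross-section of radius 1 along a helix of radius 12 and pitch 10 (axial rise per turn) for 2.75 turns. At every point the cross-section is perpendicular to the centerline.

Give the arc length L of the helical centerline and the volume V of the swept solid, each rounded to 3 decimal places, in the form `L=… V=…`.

2πR = 2π·12 = 75.398224
per-turn = √(75.398224² + 10²) = √(5684.8921 + 100) = √5784.8921 = 76.058478
L = 2.75 × 76.058478 = 209.160816
V = π·1² × L = 3.141593 × 209.160816 = 657.098082

L=209.161 V=657.098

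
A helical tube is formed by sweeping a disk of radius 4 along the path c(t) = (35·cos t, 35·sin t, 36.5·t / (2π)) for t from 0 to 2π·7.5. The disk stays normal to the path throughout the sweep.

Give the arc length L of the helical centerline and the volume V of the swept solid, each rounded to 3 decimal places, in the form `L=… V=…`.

L=1671.900 V=84038.848

2πR = 2π·35 = 219.911486
per-turn = √(219.911486² + 36.5²) = √(48361.0616 + 1332.25) = √49693.3116 = 222.919967
L = 7.5 × 222.919967 = 1671.899750
V = π·4² × L = 50.265482 × 1671.899750 = 84038.847577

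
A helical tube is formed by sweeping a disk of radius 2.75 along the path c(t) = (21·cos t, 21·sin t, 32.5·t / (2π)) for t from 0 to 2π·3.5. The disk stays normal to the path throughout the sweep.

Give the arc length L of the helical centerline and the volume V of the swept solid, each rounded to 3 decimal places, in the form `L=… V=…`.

2πR = 2π·21 = 131.946891
per-turn = √(131.946891² + 32.5²) = √(17409.9822 + 1056.25) = √18466.2322 = 135.890515
L = 3.5 × 135.890515 = 475.616804
V = π·2.75² × L = 23.758294 × 475.616804 = 11299.844065

L=475.617 V=11299.844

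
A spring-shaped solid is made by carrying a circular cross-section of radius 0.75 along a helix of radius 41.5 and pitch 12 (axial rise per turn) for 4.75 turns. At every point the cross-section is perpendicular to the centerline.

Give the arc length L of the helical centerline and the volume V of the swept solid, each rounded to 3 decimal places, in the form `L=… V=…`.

L=1239.884 V=2191.056

2πR = 2π·41.5 = 260.752190
per-turn = √(260.752190² + 12²) = √(67991.7047 + 144) = √68135.7047 = 261.028168
L = 4.75 × 261.028168 = 1239.883800
V = π·0.75² × L = 1.767146 × 1239.883800 = 2191.055534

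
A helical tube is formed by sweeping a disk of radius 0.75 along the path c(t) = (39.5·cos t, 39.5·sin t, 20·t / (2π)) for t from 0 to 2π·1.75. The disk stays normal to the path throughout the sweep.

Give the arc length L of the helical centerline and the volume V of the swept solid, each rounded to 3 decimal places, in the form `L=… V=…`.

2πR = 2π·39.5 = 248.185820
per-turn = √(248.185820² + 20²) = √(61596.2011 + 400) = √61996.2011 = 248.990363
L = 1.75 × 248.990363 = 435.733136
V = π·0.75² × L = 1.767146 × 435.733136 = 770.004011

L=435.733 V=770.004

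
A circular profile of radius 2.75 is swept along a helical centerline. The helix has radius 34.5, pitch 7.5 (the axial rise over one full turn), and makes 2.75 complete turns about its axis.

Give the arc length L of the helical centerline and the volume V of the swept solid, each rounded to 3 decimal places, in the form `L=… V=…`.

2πR = 2π·34.5 = 216.769893
per-turn = √(216.769893² + 7.5²) = √(46989.1866 + 56.25) = √47045.4366 = 216.899600
L = 2.75 × 216.899600 = 596.473900
V = π·2.75² × L = 23.758294 × 596.473900 = 14171.202555

L=596.474 V=14171.203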